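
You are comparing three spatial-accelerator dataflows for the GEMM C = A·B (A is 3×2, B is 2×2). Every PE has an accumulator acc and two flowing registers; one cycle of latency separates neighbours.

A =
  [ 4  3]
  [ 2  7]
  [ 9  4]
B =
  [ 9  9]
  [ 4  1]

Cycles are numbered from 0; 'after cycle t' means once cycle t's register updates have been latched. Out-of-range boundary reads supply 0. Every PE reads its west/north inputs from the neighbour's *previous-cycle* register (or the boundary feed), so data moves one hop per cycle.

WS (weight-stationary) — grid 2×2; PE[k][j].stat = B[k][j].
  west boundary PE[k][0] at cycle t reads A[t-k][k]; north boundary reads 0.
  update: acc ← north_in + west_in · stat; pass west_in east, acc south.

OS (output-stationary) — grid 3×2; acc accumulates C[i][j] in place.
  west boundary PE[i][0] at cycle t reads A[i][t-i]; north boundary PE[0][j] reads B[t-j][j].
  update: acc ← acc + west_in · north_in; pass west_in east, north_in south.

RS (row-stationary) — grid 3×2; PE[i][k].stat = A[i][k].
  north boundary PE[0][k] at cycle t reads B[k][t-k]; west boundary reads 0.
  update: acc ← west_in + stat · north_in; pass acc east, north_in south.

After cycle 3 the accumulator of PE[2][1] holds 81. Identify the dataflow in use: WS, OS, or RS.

— WS: 2×2 array has no PE[2][1].
OS (3×2 grid), PE[2][1]:
  @0  [2,1]  acc 0  |  →0  ↓0
  @1  [2,1]  acc 0  |  →0  ↓0
  @2  [2,1]  acc 0  |  →0  ↓0
  @3  [2,1]  acc 81  |  →9  ↓9
RS (3×2 grid), PE[2][1]:
  @0  [2,1]  acc 0  |  →0  ↓0
  @1  [2,1]  acc 0  |  →0  ↓0
  @2  [2,1]  acc 0  |  →0  ↓0
  @3  [2,1]  acc 97  |  →97  ↓4

dataflow = OS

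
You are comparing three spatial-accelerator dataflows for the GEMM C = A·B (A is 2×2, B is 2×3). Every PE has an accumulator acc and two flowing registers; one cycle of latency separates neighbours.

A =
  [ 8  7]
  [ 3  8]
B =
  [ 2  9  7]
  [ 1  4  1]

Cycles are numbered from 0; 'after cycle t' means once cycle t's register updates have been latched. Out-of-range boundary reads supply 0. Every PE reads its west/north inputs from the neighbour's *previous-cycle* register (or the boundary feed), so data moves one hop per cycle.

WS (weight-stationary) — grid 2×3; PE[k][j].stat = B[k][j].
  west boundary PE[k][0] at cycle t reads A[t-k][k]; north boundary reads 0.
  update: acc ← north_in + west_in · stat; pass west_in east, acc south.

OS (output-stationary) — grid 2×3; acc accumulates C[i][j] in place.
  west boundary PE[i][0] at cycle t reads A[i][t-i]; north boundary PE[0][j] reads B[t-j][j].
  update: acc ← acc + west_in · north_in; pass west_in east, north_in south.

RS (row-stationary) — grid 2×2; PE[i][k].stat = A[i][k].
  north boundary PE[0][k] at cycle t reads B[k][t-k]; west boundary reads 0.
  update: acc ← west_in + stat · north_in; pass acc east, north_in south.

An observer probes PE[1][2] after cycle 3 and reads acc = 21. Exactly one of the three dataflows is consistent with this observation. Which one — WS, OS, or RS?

WS [2×3] PE[1][2] across cycles:
  [0] (1,2) acc=0 (h:0 v:0)
  [1] (1,2) acc=0 (h:0 v:0)
  [2] (1,2) acc=0 (h:0 v:0)
  [3] (1,2) acc=63 (h:7 v:63)
OS [2×3] PE[1][2] across cycles:
  [0] (1,2) acc=0 (h:0 v:0)
  [1] (1,2) acc=0 (h:0 v:0)
  [2] (1,2) acc=0 (h:0 v:0)
  [3] (1,2) acc=21 (h:3 v:7)
RS: PE[1][2] is outside its 2×2 grid.

dataflow = OS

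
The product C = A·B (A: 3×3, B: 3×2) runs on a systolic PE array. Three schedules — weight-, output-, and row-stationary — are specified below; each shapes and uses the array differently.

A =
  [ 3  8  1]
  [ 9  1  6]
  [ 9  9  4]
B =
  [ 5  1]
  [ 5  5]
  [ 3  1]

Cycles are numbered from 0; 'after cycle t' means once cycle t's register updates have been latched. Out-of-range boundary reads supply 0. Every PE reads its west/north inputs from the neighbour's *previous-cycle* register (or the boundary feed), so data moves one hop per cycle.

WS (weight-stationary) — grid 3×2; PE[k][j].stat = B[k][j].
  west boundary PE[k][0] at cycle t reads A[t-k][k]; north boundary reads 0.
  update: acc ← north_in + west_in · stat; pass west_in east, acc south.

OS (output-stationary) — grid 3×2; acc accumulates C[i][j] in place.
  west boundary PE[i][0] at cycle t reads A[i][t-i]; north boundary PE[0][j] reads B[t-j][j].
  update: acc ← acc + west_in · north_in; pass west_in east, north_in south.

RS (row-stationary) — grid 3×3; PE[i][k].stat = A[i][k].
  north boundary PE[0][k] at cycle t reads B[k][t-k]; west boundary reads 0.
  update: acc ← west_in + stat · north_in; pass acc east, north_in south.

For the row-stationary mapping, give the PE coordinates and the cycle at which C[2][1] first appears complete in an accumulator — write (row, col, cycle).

(row, col, cycle) = (2, 2, 5)

RS — PE[2][2] is where C[2][1] collects:
  0: (2,2).acc=0  regs=<0,0>
  1: (2,2).acc=0  regs=<0,0>
  2: (2,2).acc=0  regs=<0,0>
  3: (2,2).acc=0  regs=<0,0>
  4: (2,2).acc=102  regs=<102,3>
  5: (2,2).acc=58  regs=<58,1>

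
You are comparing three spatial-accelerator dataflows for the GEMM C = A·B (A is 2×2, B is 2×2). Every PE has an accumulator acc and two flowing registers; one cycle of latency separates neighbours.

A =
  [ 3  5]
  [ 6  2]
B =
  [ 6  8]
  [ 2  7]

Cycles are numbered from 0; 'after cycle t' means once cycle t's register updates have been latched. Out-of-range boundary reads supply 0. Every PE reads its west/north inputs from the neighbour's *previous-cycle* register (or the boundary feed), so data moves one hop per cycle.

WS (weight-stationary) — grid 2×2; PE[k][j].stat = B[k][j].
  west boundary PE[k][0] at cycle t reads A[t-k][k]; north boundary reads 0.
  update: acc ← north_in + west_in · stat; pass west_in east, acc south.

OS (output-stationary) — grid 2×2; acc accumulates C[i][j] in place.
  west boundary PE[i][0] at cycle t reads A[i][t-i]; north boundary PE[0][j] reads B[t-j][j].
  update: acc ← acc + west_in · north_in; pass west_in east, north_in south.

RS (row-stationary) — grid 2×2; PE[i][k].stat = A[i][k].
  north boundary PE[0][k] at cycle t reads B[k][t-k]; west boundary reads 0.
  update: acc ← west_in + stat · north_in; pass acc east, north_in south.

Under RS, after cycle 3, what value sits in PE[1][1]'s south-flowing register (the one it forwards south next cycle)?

RS on a 2×2 grid — tracing PE[1][1] and its feeders:
  @0  [0,1]  acc 0  |  →0  ↓0
  @0  [1,0]  acc 0  |  →0  ↓0
  @0  [1,1]  acc 0  |  →0  ↓0
  @1  [0,1]  acc 28  |  →28  ↓2
  @1  [1,0]  acc 36  |  →36  ↓6
  @1  [1,1]  acc 0  |  →0  ↓0
  @2  [0,1]  acc 59  |  →59  ↓7
  @2  [1,0]  acc 48  |  →48  ↓8
  @2  [1,1]  acc 40  |  →40  ↓2
  @3  [0,1]  acc 0  |  →0  ↓0
  @3  [1,0]  acc 0  |  →0  ↓0
  @3  [1,1]  acc 62  |  →62  ↓7

register = 7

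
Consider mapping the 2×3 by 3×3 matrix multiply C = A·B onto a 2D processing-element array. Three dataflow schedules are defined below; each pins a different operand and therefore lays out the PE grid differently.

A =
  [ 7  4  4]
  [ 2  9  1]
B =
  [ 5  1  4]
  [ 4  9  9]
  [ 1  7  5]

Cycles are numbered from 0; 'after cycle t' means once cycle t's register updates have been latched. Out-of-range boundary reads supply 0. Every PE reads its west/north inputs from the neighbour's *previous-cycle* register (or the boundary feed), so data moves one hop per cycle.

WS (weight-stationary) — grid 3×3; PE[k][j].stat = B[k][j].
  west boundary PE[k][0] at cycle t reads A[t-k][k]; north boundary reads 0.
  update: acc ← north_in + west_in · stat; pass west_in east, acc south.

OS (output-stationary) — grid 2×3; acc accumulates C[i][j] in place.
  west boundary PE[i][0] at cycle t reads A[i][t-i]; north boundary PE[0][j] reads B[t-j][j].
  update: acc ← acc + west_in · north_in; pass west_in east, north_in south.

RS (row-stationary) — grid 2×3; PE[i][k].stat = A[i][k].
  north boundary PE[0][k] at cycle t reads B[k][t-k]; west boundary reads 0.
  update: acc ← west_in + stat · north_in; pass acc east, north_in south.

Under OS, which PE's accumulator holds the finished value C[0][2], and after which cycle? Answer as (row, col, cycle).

(row, col, cycle) = (0, 2, 4)

OS — PE[0][2] is where C[0][2] collects:
  @0  [0,2]  acc 0  |  →0  ↓0
  @1  [0,2]  acc 0  |  →0  ↓0
  @2  [0,2]  acc 28  |  →7  ↓4
  @3  [0,2]  acc 64  |  →4  ↓9
  @4  [0,2]  acc 84  |  →4  ↓5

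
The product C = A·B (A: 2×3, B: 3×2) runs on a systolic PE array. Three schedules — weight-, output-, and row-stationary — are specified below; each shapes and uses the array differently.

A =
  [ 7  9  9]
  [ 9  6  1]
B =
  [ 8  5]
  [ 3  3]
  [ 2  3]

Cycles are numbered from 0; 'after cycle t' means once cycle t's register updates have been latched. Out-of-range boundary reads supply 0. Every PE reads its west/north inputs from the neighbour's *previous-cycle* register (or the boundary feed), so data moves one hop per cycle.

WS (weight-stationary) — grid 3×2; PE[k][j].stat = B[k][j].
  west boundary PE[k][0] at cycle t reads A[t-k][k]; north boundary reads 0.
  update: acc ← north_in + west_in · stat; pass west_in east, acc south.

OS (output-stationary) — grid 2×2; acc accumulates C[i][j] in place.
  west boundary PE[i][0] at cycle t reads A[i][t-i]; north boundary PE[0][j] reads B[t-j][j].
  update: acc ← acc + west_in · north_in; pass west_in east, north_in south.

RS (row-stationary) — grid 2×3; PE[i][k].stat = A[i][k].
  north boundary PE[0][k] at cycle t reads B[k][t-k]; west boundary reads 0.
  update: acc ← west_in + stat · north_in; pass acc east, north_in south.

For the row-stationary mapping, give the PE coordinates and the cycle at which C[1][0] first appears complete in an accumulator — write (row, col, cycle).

(row, col, cycle) = (1, 2, 3)

Under RS, C[1][0] lands at PE[1][2]:
  [0] (1,2) acc=0 (h:0 v:0)
  [1] (1,2) acc=0 (h:0 v:0)
  [2] (1,2) acc=0 (h:0 v:0)
  [3] (1,2) acc=92 (h:92 v:2)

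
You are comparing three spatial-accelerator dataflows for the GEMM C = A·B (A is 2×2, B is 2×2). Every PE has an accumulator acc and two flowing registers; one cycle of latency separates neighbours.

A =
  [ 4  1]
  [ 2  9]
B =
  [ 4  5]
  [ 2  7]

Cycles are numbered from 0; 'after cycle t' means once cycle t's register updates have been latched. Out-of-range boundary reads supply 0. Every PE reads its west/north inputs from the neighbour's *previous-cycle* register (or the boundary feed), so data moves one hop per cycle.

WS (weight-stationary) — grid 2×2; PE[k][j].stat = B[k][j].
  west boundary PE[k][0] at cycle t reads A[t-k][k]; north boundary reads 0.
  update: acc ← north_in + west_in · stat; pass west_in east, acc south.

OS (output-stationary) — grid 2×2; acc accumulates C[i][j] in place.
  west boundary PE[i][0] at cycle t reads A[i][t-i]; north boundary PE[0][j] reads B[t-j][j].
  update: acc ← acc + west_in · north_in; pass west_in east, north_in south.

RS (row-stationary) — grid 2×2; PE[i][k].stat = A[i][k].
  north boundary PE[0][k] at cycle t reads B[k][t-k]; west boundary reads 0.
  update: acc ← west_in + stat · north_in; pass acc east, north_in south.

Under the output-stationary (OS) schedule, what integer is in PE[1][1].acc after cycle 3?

PE[1][1].acc = 73

Tracing OS — 2×2 array, target PE[1][1]:
  t=0 PE[0][1]: acc=0 h=0 v=0
  t=0 PE[1][0]: acc=0 h=0 v=0
  t=0 PE[1][1]: acc=0 h=0 v=0
  t=1 PE[0][1]: acc=20 h=4 v=5
  t=1 PE[1][0]: acc=8 h=2 v=4
  t=1 PE[1][1]: acc=0 h=0 v=0
  t=2 PE[0][1]: acc=27 h=1 v=7
  t=2 PE[1][0]: acc=26 h=9 v=2
  t=2 PE[1][1]: acc=10 h=2 v=5
  t=3 PE[0][1]: acc=27 h=0 v=0
  t=3 PE[1][0]: acc=26 h=0 v=0
  t=3 PE[1][1]: acc=73 h=9 v=7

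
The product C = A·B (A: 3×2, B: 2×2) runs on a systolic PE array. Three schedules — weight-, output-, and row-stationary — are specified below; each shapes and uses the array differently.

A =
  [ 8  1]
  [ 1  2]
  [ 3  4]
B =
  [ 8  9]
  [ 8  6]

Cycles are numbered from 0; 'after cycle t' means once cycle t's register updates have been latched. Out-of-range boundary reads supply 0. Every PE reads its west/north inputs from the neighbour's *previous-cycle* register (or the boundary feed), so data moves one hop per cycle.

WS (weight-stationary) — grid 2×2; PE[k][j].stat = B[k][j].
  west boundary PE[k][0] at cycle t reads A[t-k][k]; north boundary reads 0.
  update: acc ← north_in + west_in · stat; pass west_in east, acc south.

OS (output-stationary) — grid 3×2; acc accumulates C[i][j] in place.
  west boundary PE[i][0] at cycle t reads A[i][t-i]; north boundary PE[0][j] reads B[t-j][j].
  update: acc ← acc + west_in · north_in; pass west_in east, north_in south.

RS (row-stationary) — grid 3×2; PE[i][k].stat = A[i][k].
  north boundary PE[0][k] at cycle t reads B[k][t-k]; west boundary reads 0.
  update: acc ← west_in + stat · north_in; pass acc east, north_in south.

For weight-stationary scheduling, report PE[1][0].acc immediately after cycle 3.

PE[1][0].acc = 56

WS on a 2×2 grid — tracing PE[1][0] and its feeders:
  [0] (0,0) acc=64 (h:8 v:64)
  [0] (1,0) acc=0 (h:0 v:0)
  [1] (0,0) acc=8 (h:1 v:8)
  [1] (1,0) acc=72 (h:1 v:72)
  [2] (0,0) acc=24 (h:3 v:24)
  [2] (1,0) acc=24 (h:2 v:24)
  [3] (0,0) acc=0 (h:0 v:0)
  [3] (1,0) acc=56 (h:4 v:56)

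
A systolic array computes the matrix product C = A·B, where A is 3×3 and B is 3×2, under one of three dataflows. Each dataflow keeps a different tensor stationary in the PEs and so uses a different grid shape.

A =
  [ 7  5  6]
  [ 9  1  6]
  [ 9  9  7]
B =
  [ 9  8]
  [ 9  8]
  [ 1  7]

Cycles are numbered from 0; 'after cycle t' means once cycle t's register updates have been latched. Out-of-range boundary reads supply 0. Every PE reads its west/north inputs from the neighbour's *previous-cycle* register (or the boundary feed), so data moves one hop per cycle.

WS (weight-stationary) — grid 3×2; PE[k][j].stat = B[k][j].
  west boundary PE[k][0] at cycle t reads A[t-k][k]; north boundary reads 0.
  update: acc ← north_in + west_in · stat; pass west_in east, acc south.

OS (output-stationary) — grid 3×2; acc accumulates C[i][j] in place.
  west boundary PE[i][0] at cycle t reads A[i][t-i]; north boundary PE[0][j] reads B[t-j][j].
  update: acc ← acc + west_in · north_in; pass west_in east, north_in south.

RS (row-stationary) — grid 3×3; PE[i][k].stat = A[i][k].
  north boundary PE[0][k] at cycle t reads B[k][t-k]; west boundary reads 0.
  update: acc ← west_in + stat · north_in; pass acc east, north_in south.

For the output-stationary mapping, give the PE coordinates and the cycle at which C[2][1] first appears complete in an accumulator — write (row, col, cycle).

(row, col, cycle) = (2, 1, 5)

Under OS, C[2][1] lands at PE[2][1]:
  t=0 PE[2][1]: acc=0 h=0 v=0
  t=1 PE[2][1]: acc=0 h=0 v=0
  t=2 PE[2][1]: acc=0 h=0 v=0
  t=3 PE[2][1]: acc=72 h=9 v=8
  t=4 PE[2][1]: acc=144 h=9 v=8
  t=5 PE[2][1]: acc=193 h=7 v=7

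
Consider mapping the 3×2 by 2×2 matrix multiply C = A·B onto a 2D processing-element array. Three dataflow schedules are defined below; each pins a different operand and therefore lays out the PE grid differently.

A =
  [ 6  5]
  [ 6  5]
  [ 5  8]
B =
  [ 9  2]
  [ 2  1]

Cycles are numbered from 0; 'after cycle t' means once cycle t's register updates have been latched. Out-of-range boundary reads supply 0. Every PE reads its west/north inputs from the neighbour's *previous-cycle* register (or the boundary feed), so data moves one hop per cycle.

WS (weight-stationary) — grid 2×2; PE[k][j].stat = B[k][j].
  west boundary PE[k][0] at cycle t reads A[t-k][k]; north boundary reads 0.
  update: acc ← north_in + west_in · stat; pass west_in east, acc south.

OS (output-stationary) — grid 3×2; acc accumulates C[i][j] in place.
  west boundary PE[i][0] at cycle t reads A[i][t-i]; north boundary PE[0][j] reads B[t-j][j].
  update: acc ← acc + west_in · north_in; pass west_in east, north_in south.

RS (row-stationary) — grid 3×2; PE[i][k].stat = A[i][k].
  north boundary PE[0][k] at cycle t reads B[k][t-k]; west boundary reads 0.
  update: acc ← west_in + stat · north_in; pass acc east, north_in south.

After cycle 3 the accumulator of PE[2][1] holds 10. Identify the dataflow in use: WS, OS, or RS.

WS (2×2): PE[2][1] does not exist.
— OS: 3×2; PE[2][1] trace:
  @0  [2,1]  acc 0  |  →0  ↓0
  @1  [2,1]  acc 0  |  →0  ↓0
  @2  [2,1]  acc 0  |  →0  ↓0
  @3  [2,1]  acc 10  |  →5  ↓2
— RS: 3×2; PE[2][1] trace:
  @0  [2,1]  acc 0  |  →0  ↓0
  @1  [2,1]  acc 0  |  →0  ↓0
  @2  [2,1]  acc 0  |  →0  ↓0
  @3  [2,1]  acc 61  |  →61  ↓2

dataflow = OS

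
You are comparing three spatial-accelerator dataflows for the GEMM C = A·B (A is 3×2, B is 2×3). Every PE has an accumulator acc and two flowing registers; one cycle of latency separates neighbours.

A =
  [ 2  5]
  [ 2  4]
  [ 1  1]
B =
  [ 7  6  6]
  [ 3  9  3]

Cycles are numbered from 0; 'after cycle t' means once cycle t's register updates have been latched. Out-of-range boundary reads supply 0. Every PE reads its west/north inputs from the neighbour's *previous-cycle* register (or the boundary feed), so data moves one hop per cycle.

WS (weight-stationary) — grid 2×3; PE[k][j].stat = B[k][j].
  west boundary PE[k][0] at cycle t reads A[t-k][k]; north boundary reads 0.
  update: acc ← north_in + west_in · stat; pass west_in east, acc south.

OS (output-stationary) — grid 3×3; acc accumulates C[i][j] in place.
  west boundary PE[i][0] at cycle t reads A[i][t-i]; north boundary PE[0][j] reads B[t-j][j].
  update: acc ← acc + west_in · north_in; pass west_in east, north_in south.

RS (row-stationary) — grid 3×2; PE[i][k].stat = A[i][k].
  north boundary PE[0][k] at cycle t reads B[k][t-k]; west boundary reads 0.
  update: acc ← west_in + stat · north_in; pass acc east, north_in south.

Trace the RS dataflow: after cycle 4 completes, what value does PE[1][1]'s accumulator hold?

PE[1][1].acc = 24

RS on a 3×2 grid — tracing PE[1][1] and its feeders:
  step 0 · PE0,1: acc=0; fwd→0 fwd↓0
  step 0 · PE1,0: acc=0; fwd→0 fwd↓0
  step 0 · PE1,1: acc=0; fwd→0 fwd↓0
  step 1 · PE0,1: acc=29; fwd→29 fwd↓3
  step 1 · PE1,0: acc=14; fwd→14 fwd↓7
  step 1 · PE1,1: acc=0; fwd→0 fwd↓0
  step 2 · PE0,1: acc=57; fwd→57 fwd↓9
  step 2 · PE1,0: acc=12; fwd→12 fwd↓6
  step 2 · PE1,1: acc=26; fwd→26 fwd↓3
  step 3 · PE0,1: acc=27; fwd→27 fwd↓3
  step 3 · PE1,0: acc=12; fwd→12 fwd↓6
  step 3 · PE1,1: acc=48; fwd→48 fwd↓9
  step 4 · PE0,1: acc=0; fwd→0 fwd↓0
  step 4 · PE1,0: acc=0; fwd→0 fwd↓0
  step 4 · PE1,1: acc=24; fwd→24 fwd↓3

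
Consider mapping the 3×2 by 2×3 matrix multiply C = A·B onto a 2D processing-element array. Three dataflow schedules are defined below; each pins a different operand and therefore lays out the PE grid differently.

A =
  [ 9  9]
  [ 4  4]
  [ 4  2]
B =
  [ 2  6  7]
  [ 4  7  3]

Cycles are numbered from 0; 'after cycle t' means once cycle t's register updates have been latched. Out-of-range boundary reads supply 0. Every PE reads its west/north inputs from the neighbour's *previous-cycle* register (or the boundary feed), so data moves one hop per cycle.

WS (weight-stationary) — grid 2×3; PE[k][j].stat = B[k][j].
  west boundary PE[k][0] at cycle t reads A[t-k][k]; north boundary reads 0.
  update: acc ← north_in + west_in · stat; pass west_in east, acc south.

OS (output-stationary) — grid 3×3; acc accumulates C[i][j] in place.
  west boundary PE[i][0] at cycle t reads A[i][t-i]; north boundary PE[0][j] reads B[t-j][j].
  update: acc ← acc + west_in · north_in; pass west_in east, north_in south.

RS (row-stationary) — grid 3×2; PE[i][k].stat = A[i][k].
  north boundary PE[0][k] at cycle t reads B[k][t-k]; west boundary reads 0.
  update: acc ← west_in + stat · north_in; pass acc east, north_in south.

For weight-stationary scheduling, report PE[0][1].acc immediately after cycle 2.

WS 2×3: PE[0][1] cycle-by-cycle (with neighbour feeds):
  0: (0,0).acc=18  regs=<9,18>
  0: (0,1).acc=0  regs=<0,0>
  1: (0,0).acc=8  regs=<4,8>
  1: (0,1).acc=54  regs=<9,54>
  2: (0,0).acc=8  regs=<4,8>
  2: (0,1).acc=24  regs=<4,24>

PE[0][1].acc = 24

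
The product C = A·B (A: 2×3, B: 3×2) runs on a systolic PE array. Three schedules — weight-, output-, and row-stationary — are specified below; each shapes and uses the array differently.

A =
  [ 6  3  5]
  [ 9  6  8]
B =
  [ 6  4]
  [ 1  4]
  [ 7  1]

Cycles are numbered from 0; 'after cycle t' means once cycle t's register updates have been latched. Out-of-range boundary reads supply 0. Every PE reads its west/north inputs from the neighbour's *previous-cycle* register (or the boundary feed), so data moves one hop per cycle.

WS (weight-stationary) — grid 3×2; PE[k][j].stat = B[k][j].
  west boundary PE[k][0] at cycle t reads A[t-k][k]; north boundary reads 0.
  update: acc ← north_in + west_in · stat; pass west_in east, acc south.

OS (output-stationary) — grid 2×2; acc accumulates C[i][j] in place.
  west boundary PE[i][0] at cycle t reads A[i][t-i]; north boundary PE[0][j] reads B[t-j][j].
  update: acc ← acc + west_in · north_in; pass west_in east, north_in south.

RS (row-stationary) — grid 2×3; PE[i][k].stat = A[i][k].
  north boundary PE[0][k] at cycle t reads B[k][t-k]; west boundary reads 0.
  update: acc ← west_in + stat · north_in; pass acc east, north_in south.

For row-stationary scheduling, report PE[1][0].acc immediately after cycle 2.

Tracing RS — 2×3 array, target PE[1][0]:
  0: (0,0).acc=36  regs=<36,6>
  0: (1,0).acc=0  regs=<0,0>
  1: (0,0).acc=24  regs=<24,4>
  1: (1,0).acc=54  regs=<54,6>
  2: (0,0).acc=0  regs=<0,0>
  2: (1,0).acc=36  regs=<36,4>

PE[1][0].acc = 36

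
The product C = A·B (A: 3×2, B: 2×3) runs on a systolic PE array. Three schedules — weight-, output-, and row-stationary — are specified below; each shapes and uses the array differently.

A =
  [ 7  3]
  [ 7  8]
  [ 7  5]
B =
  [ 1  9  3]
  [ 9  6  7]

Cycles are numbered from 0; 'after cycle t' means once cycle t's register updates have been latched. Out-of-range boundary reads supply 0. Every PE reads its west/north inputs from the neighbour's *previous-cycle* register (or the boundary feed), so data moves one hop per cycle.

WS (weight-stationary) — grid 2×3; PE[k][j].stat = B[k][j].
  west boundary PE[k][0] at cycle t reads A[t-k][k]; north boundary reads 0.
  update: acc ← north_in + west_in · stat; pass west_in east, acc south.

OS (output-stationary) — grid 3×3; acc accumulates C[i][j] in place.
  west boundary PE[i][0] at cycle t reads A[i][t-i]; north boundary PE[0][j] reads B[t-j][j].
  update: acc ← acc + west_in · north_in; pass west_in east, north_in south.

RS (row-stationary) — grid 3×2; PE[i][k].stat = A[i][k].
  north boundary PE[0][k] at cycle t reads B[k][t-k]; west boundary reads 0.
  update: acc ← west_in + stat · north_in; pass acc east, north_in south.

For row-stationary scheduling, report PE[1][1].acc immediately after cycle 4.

PE[1][1].acc = 77

Tracing RS — 3×2 array, target PE[1][1]:
  cycle 0: PE[0][1] → acc 0, east 0, south 0
  cycle 0: PE[1][0] → acc 0, east 0, south 0
  cycle 0: PE[1][1] → acc 0, east 0, south 0
  cycle 1: PE[0][1] → acc 34, east 34, south 9
  cycle 1: PE[1][0] → acc 7, east 7, south 1
  cycle 1: PE[1][1] → acc 0, east 0, south 0
  cycle 2: PE[0][1] → acc 81, east 81, south 6
  cycle 2: PE[1][0] → acc 63, east 63, south 9
  cycle 2: PE[1][1] → acc 79, east 79, south 9
  cycle 3: PE[0][1] → acc 42, east 42, south 7
  cycle 3: PE[1][0] → acc 21, east 21, south 3
  cycle 3: PE[1][1] → acc 111, east 111, south 6
  cycle 4: PE[0][1] → acc 0, east 0, south 0
  cycle 4: PE[1][0] → acc 0, east 0, south 0
  cycle 4: PE[1][1] → acc 77, east 77, south 7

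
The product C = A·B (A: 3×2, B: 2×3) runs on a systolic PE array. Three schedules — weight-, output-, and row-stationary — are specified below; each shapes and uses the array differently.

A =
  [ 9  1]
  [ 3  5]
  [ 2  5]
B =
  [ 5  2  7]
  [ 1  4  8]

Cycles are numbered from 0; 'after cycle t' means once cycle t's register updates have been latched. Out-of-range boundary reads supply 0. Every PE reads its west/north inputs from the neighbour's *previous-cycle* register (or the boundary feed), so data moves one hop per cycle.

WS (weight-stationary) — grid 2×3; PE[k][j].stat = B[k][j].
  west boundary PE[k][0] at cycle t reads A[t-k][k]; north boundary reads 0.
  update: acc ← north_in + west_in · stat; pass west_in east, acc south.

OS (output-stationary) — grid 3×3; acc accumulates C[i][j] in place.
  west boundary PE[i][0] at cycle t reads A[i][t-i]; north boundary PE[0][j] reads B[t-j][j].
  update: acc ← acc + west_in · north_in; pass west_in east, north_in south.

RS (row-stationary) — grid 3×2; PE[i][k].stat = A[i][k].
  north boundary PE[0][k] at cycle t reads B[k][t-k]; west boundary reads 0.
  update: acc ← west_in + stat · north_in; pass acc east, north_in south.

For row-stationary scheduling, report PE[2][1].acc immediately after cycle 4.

PE[2][1].acc = 24

RS on a 3×2 grid — tracing PE[2][1] and its feeders:
  cycle 0: PE[1][1] → acc 0, east 0, south 0
  cycle 0: PE[2][0] → acc 0, east 0, south 0
  cycle 0: PE[2][1] → acc 0, east 0, south 0
  cycle 1: PE[1][1] → acc 0, east 0, south 0
  cycle 1: PE[2][0] → acc 0, east 0, south 0
  cycle 1: PE[2][1] → acc 0, east 0, south 0
  cycle 2: PE[1][1] → acc 20, east 20, south 1
  cycle 2: PE[2][0] → acc 10, east 10, south 5
  cycle 2: PE[2][1] → acc 0, east 0, south 0
  cycle 3: PE[1][1] → acc 26, east 26, south 4
  cycle 3: PE[2][0] → acc 4, east 4, south 2
  cycle 3: PE[2][1] → acc 15, east 15, south 1
  cycle 4: PE[1][1] → acc 61, east 61, south 8
  cycle 4: PE[2][0] → acc 14, east 14, south 7
  cycle 4: PE[2][1] → acc 24, east 24, south 4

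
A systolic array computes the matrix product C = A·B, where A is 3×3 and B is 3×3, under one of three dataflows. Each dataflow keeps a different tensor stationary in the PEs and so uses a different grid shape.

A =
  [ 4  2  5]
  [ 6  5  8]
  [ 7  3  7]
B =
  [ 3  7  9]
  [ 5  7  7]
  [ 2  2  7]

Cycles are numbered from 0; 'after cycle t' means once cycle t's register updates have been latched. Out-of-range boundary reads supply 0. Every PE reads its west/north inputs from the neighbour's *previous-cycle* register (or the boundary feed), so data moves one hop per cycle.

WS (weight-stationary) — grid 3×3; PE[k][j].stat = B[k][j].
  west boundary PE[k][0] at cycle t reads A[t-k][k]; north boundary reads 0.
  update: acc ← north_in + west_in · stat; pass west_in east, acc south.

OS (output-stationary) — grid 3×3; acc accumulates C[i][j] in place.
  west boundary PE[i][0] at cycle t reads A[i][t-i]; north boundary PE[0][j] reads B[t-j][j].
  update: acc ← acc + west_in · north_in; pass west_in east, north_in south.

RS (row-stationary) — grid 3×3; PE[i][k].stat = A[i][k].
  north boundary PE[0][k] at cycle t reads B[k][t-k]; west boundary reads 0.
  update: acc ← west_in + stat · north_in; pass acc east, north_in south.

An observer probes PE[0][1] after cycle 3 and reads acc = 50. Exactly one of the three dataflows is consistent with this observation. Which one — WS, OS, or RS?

— WS: 3×3; PE[0][1] trace:
  step 0 · PE0,1: acc=0; fwd→0 fwd↓0
  step 1 · PE0,1: acc=28; fwd→4 fwd↓28
  step 2 · PE0,1: acc=42; fwd→6 fwd↓42
  step 3 · PE0,1: acc=49; fwd→7 fwd↓49
— OS: 3×3; PE[0][1] trace:
  step 0 · PE0,1: acc=0; fwd→0 fwd↓0
  step 1 · PE0,1: acc=28; fwd→4 fwd↓7
  step 2 · PE0,1: acc=42; fwd→2 fwd↓7
  step 3 · PE0,1: acc=52; fwd→5 fwd↓2
— RS: 3×3; PE[0][1] trace:
  step 0 · PE0,1: acc=0; fwd→0 fwd↓0
  step 1 · PE0,1: acc=22; fwd→22 fwd↓5
  step 2 · PE0,1: acc=42; fwd→42 fwd↓7
  step 3 · PE0,1: acc=50; fwd→50 fwd↓7

dataflow = RS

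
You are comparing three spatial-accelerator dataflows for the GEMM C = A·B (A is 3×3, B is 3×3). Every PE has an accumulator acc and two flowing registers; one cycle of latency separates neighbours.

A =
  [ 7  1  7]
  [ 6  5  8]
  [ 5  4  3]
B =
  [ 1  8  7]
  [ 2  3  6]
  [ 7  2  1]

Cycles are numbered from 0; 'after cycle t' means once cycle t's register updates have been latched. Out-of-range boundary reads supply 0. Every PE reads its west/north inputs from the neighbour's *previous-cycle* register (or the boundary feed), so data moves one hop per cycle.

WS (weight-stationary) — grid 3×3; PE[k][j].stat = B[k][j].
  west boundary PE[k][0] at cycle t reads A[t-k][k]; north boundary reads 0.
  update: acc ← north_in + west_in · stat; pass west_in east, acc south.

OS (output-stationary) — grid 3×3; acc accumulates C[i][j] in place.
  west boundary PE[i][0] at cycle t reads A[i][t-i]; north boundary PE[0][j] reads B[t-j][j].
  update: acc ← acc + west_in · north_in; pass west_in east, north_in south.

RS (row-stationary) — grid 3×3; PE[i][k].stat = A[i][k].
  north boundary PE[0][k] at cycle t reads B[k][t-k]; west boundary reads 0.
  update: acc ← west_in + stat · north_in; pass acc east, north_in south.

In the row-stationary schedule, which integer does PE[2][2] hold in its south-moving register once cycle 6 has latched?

RS (3×3). Following PE[2][2] plus its west/north inputs:
  step 0 · PE1,2: acc=0; fwd→0 fwd↓0
  step 0 · PE2,1: acc=0; fwd→0 fwd↓0
  step 0 · PE2,2: acc=0; fwd→0 fwd↓0
  step 1 · PE1,2: acc=0; fwd→0 fwd↓0
  step 1 · PE2,1: acc=0; fwd→0 fwd↓0
  step 1 · PE2,2: acc=0; fwd→0 fwd↓0
  step 2 · PE1,2: acc=0; fwd→0 fwd↓0
  step 2 · PE2,1: acc=0; fwd→0 fwd↓0
  step 2 · PE2,2: acc=0; fwd→0 fwd↓0
  step 3 · PE1,2: acc=72; fwd→72 fwd↓7
  step 3 · PE2,1: acc=13; fwd→13 fwd↓2
  step 3 · PE2,2: acc=0; fwd→0 fwd↓0
  step 4 · PE1,2: acc=79; fwd→79 fwd↓2
  step 4 · PE2,1: acc=52; fwd→52 fwd↓3
  step 4 · PE2,2: acc=34; fwd→34 fwd↓7
  step 5 · PE1,2: acc=80; fwd→80 fwd↓1
  step 5 · PE2,1: acc=59; fwd→59 fwd↓6
  step 5 · PE2,2: acc=58; fwd→58 fwd↓2
  step 6 · PE1,2: acc=0; fwd→0 fwd↓0
  step 6 · PE2,1: acc=0; fwd→0 fwd↓0
  step 6 · PE2,2: acc=62; fwd→62 fwd↓1

register = 1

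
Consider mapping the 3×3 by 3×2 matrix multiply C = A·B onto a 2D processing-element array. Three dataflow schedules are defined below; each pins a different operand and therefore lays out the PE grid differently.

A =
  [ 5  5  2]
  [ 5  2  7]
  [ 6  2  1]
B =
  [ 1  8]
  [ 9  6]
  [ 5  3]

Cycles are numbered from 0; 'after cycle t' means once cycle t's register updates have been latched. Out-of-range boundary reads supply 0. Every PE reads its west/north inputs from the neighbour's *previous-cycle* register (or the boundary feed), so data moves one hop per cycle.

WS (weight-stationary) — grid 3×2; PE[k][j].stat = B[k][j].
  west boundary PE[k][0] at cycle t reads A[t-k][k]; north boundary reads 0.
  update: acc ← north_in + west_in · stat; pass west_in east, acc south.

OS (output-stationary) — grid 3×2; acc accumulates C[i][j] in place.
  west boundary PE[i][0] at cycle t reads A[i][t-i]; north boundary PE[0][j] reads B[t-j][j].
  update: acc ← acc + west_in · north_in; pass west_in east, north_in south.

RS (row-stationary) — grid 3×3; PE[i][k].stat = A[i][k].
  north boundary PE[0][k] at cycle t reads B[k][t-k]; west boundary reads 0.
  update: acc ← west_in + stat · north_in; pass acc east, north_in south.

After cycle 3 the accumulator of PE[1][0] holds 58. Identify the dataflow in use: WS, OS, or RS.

— WS: 3×2; PE[1][0] trace:
  cycle 0: PE[1][0] → acc 0, east 0, south 0
  cycle 1: PE[1][0] → acc 50, east 5, south 50
  cycle 2: PE[1][0] → acc 23, east 2, south 23
  cycle 3: PE[1][0] → acc 24, east 2, south 24
— OS: 3×2; PE[1][0] trace:
  cycle 0: PE[1][0] → acc 0, east 0, south 0
  cycle 1: PE[1][0] → acc 5, east 5, south 1
  cycle 2: PE[1][0] → acc 23, east 2, south 9
  cycle 3: PE[1][0] → acc 58, east 7, south 5
— RS: 3×3; PE[1][0] trace:
  cycle 0: PE[1][0] → acc 0, east 0, south 0
  cycle 1: PE[1][0] → acc 5, east 5, south 1
  cycle 2: PE[1][0] → acc 40, east 40, south 8
  cycle 3: PE[1][0] → acc 0, east 0, south 0

dataflow = OS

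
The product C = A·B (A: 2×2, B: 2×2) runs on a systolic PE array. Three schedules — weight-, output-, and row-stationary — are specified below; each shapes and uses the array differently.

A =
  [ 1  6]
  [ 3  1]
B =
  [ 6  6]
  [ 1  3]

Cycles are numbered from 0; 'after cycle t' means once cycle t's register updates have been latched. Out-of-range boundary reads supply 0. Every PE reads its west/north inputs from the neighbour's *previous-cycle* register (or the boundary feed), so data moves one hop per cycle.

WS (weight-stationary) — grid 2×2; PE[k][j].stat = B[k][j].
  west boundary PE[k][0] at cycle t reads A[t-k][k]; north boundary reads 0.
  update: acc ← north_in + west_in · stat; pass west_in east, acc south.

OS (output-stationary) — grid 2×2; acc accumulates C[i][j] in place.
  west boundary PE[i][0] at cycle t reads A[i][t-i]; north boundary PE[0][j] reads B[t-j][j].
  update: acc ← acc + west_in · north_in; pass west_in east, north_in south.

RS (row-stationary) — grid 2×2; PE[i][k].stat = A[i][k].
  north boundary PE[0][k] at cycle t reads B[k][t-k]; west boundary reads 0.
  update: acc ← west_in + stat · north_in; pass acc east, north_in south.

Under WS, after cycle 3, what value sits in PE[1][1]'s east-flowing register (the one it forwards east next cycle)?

WS (2×2). Following PE[1][1] plus its west/north inputs:
  [0] (0,1) acc=0 (h:0 v:0)
  [0] (1,0) acc=0 (h:0 v:0)
  [0] (1,1) acc=0 (h:0 v:0)
  [1] (0,1) acc=6 (h:1 v:6)
  [1] (1,0) acc=12 (h:6 v:12)
  [1] (1,1) acc=0 (h:0 v:0)
  [2] (0,1) acc=18 (h:3 v:18)
  [2] (1,0) acc=19 (h:1 v:19)
  [2] (1,1) acc=24 (h:6 v:24)
  [3] (0,1) acc=0 (h:0 v:0)
  [3] (1,0) acc=0 (h:0 v:0)
  [3] (1,1) acc=21 (h:1 v:21)

register = 1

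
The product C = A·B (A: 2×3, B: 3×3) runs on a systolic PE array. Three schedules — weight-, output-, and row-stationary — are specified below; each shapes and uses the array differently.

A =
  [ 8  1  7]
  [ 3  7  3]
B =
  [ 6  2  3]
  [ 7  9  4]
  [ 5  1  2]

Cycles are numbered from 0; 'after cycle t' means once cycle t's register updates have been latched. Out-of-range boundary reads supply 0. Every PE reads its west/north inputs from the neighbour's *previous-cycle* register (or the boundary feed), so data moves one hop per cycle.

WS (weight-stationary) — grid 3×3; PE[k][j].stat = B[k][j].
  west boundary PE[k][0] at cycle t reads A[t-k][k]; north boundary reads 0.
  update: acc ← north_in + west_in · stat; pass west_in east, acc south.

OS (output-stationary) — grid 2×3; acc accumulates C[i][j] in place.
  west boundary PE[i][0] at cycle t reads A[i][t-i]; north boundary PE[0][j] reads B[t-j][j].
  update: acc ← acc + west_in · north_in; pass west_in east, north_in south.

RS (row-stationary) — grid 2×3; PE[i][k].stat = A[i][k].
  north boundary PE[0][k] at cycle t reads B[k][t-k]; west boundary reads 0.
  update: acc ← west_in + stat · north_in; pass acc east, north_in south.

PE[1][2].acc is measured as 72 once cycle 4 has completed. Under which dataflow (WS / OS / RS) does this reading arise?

dataflow = RS

— WS: 3×3; PE[1][2] trace:
  t=0 PE[1][2]: acc=0 h=0 v=0
  t=1 PE[1][2]: acc=0 h=0 v=0
  t=2 PE[1][2]: acc=0 h=0 v=0
  t=3 PE[1][2]: acc=28 h=1 v=28
  t=4 PE[1][2]: acc=37 h=7 v=37
— OS: 2×3; PE[1][2] trace:
  t=0 PE[1][2]: acc=0 h=0 v=0
  t=1 PE[1][2]: acc=0 h=0 v=0
  t=2 PE[1][2]: acc=0 h=0 v=0
  t=3 PE[1][2]: acc=9 h=3 v=3
  t=4 PE[1][2]: acc=37 h=7 v=4
— RS: 2×3; PE[1][2] trace:
  t=0 PE[1][2]: acc=0 h=0 v=0
  t=1 PE[1][2]: acc=0 h=0 v=0
  t=2 PE[1][2]: acc=0 h=0 v=0
  t=3 PE[1][2]: acc=82 h=82 v=5
  t=4 PE[1][2]: acc=72 h=72 v=1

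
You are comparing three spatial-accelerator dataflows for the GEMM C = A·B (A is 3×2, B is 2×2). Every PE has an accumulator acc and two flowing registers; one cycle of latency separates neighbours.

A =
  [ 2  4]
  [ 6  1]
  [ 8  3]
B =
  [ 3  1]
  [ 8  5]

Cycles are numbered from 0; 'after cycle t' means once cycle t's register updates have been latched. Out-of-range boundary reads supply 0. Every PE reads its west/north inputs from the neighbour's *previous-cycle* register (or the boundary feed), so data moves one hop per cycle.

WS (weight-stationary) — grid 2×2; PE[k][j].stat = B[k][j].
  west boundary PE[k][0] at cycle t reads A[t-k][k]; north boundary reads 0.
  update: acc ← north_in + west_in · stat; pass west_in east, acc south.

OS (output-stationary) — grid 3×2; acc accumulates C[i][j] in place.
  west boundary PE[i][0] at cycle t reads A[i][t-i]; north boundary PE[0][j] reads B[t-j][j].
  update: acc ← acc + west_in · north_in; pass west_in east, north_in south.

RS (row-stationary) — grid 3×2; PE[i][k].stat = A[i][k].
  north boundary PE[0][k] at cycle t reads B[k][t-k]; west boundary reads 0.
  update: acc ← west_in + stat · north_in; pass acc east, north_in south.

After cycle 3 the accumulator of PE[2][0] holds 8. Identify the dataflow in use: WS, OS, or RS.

dataflow = RS

WS: PE[2][0] is outside its 2×2 grid.
— OS: 3×2; PE[2][0] trace:
  t=0 PE[2][0]: acc=0 h=0 v=0
  t=1 PE[2][0]: acc=0 h=0 v=0
  t=2 PE[2][0]: acc=24 h=8 v=3
  t=3 PE[2][0]: acc=48 h=3 v=8
— RS: 3×2; PE[2][0] trace:
  t=0 PE[2][0]: acc=0 h=0 v=0
  t=1 PE[2][0]: acc=0 h=0 v=0
  t=2 PE[2][0]: acc=24 h=24 v=3
  t=3 PE[2][0]: acc=8 h=8 v=1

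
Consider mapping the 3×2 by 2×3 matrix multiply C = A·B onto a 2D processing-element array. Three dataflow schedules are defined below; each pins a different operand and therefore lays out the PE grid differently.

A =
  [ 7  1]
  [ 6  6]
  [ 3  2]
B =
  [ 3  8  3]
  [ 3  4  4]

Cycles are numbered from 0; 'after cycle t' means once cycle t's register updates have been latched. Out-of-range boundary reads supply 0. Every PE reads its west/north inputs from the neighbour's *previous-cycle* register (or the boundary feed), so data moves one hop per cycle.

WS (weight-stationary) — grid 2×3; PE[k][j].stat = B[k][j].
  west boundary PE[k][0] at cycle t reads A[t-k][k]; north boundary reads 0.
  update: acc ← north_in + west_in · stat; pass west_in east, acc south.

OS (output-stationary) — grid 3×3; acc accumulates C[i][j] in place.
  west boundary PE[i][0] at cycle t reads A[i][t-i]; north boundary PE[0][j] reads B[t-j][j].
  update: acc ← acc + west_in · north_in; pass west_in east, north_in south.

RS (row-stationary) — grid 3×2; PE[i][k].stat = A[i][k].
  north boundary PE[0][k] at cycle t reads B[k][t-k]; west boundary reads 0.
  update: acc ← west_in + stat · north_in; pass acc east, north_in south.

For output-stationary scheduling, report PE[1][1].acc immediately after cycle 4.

Tracing OS — 3×3 array, target PE[1][1]:
  t=0 PE[0][1]: acc=0 h=0 v=0
  t=0 PE[1][0]: acc=0 h=0 v=0
  t=0 PE[1][1]: acc=0 h=0 v=0
  t=1 PE[0][1]: acc=56 h=7 v=8
  t=1 PE[1][0]: acc=18 h=6 v=3
  t=1 PE[1][1]: acc=0 h=0 v=0
  t=2 PE[0][1]: acc=60 h=1 v=4
  t=2 PE[1][0]: acc=36 h=6 v=3
  t=2 PE[1][1]: acc=48 h=6 v=8
  t=3 PE[0][1]: acc=60 h=0 v=0
  t=3 PE[1][0]: acc=36 h=0 v=0
  t=3 PE[1][1]: acc=72 h=6 v=4
  t=4 PE[0][1]: acc=60 h=0 v=0
  t=4 PE[1][0]: acc=36 h=0 v=0
  t=4 PE[1][1]: acc=72 h=0 v=0

PE[1][1].acc = 72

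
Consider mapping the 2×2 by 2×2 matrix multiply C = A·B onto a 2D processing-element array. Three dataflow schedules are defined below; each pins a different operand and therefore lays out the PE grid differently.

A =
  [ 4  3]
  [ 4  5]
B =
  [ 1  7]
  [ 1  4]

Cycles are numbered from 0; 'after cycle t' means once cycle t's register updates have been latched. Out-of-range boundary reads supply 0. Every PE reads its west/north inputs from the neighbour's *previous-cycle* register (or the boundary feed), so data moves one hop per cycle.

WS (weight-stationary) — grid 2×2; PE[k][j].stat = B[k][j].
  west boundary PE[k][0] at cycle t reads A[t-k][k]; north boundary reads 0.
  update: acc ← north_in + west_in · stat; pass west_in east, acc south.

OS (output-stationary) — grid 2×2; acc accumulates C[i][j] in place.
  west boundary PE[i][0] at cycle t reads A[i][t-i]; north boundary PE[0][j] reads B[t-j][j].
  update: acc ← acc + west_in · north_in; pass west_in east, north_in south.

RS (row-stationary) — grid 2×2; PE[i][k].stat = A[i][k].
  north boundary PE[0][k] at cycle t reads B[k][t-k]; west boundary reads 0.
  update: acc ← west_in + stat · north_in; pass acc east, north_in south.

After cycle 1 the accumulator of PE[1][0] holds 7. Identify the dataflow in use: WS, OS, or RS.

WS [2×2] PE[1][0] across cycles:
  @0  [1,0]  acc 0  |  →0  ↓0
  @1  [1,0]  acc 7  |  →3  ↓7
OS [2×2] PE[1][0] across cycles:
  @0  [1,0]  acc 0  |  →0  ↓0
  @1  [1,0]  acc 4  |  →4  ↓1
RS [2×2] PE[1][0] across cycles:
  @0  [1,0]  acc 0  |  →0  ↓0
  @1  [1,0]  acc 4  |  →4  ↓1

dataflow = WS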